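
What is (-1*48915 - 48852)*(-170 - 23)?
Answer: 18869031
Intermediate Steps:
(-1*48915 - 48852)*(-170 - 23) = (-48915 - 48852)*(-193) = -97767*(-193) = 18869031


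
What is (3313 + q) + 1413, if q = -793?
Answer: 3933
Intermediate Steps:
(3313 + q) + 1413 = (3313 - 793) + 1413 = 2520 + 1413 = 3933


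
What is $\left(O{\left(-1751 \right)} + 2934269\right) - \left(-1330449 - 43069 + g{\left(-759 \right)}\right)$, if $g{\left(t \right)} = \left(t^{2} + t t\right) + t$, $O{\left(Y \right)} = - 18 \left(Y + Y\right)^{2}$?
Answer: $-217595688$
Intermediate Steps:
$O{\left(Y \right)} = - 72 Y^{2}$ ($O{\left(Y \right)} = - 18 \left(2 Y\right)^{2} = - 18 \cdot 4 Y^{2} = - 72 Y^{2}$)
$g{\left(t \right)} = t + 2 t^{2}$ ($g{\left(t \right)} = \left(t^{2} + t^{2}\right) + t = 2 t^{2} + t = t + 2 t^{2}$)
$\left(O{\left(-1751 \right)} + 2934269\right) - \left(-1330449 - 43069 + g{\left(-759 \right)}\right) = \left(- 72 \left(-1751\right)^{2} + 2934269\right) - \left(-1330449 - 43069 - 759 \left(1 + 2 \left(-759\right)\right)\right) = \left(\left(-72\right) 3066001 + 2934269\right) + \left(1330449 - \left(- 759 \left(1 - 1518\right) - 43069\right)\right) = \left(-220752072 + 2934269\right) + \left(1330449 - \left(\left(-759\right) \left(-1517\right) - 43069\right)\right) = -217817803 + \left(1330449 - \left(1151403 - 43069\right)\right) = -217817803 + \left(1330449 - 1108334\right) = -217817803 + 222115 = -217595688$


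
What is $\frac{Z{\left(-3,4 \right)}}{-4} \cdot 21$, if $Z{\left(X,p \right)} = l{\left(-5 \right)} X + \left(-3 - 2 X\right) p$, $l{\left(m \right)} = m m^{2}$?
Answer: $- \frac{8127}{4} \approx -2031.8$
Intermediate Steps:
$l{\left(m \right)} = m^{3}$
$Z{\left(X,p \right)} = - 125 X + p \left(-3 - 2 X\right)$ ($Z{\left(X,p \right)} = \left(-5\right)^{3} X + \left(-3 - 2 X\right) p = - 125 X + p \left(-3 - 2 X\right)$)
$\frac{Z{\left(-3,4 \right)}}{-4} \cdot 21 = \frac{\left(-125\right) \left(-3\right) - 12 - \left(-6\right) 4}{-4} \cdot 21 = - \frac{375 - 12 + 24}{4} \cdot 21 = \left(- \frac{1}{4}\right) 387 \cdot 21 = \left(- \frac{387}{4}\right) 21 = - \frac{8127}{4}$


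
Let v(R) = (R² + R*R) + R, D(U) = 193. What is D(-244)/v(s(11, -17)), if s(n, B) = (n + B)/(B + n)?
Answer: 193/3 ≈ 64.333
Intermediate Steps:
s(n, B) = 1 (s(n, B) = (B + n)/(B + n) = 1)
v(R) = R + 2*R² (v(R) = (R² + R²) + R = 2*R² + R = R + 2*R²)
D(-244)/v(s(11, -17)) = 193/((1*(1 + 2*1))) = 193/((1*(1 + 2))) = 193/((1*3)) = 193/3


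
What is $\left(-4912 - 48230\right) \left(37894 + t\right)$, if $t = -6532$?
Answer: $-1666639404$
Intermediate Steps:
$\left(-4912 - 48230\right) \left(37894 + t\right) = \left(-4912 - 48230\right) \left(37894 - 6532\right) = \left(-53142\right) 31362 = -1666639404$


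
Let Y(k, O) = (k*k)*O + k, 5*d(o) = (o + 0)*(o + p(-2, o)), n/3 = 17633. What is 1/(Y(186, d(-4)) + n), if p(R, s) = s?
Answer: 5/1372497 ≈ 3.6430e-6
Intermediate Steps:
n = 52899 (n = 3*17633 = 52899)
d(o) = 2*o²/5 (d(o) = ((o + 0)*(o + o))/5 = (o*(2*o))/5 = (2*o²)/5 = 2*o²/5)
Y(k, O) = k + O*k² (Y(k, O) = k²*O + k = O*k² + k = k + O*k²)
1/(Y(186, d(-4)) + n) = 1/(186*(1 + ((⅖)*(-4)²)*186) + 52899) = 1/(186*(1 + ((⅖)*16)*186) + 52899) = 1/(186*(1 + (32/5)*186) + 52899) = 1/(186*(1 + 5952/5) + 52899) = 1/(186*(5957/5) + 52899) = 1/(1108002/5 + 52899) = 1/(1372497/5) = 5/1372497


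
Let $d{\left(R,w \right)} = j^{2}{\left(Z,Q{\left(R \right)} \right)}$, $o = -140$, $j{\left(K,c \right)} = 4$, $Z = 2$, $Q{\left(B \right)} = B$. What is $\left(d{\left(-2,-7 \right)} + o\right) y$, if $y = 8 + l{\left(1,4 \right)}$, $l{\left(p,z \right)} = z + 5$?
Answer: $-2108$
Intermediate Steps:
$l{\left(p,z \right)} = 5 + z$
$d{\left(R,w \right)} = 16$ ($d{\left(R,w \right)} = 4^{2} = 16$)
$y = 17$ ($y = 8 + \left(5 + 4\right) = 8 + 9 = 17$)
$\left(d{\left(-2,-7 \right)} + o\right) y = \left(16 - 140\right) 17 = \left(-124\right) 17 = -2108$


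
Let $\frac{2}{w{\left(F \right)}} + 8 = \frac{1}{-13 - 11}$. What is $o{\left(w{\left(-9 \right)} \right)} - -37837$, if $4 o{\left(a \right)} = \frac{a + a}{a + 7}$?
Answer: $\frac{49301587}{1303} \approx 37837.0$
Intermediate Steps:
$w{\left(F \right)} = - \frac{48}{193}$ ($w{\left(F \right)} = \frac{2}{-8 + \frac{1}{-13 - 11}} = \frac{2}{-8 + \frac{1}{-24}} = \frac{2}{-8 - \frac{1}{24}} = \frac{2}{- \frac{193}{24}} = 2 \left(- \frac{24}{193}\right) = - \frac{48}{193}$)
$o{\left(a \right)} = \frac{a}{2 \left(7 + a\right)}$ ($o{\left(a \right)} = \frac{\left(a + a\right) \frac{1}{a + 7}}{4} = \frac{2 a \frac{1}{7 + a}}{4} = \frac{a}{2 \left(7 + a\right)}$)
$o{\left(w{\left(-9 \right)} \right)} - -37837 = \frac{1}{2} \left(- \frac{48}{193}\right) \frac{1}{7 - \frac{48}{193}} - -37837 = \frac{1}{2} \left(- \frac{48}{193}\right) \frac{1}{\frac{1303}{193}} + 37837 = \frac{1}{2} \left(- \frac{48}{193}\right) \frac{193}{1303} + 37837 = - \frac{24}{1303} + 37837 = \frac{49301587}{1303}$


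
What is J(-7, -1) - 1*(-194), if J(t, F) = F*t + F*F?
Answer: 202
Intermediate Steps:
J(t, F) = F² + F*t (J(t, F) = F*t + F² = F² + F*t)
J(-7, -1) - 1*(-194) = -(-1 - 7) - 1*(-194) = -1*(-8) + 194 = 8 + 194 = 202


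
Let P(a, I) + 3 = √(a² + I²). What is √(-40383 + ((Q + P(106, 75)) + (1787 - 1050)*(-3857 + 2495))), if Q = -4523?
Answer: √(-1048703 + √16861) ≈ 1024.0*I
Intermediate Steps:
P(a, I) = -3 + √(I² + a²) (P(a, I) = -3 + √(a² + I²) = -3 + √(I² + a²))
√(-40383 + ((Q + P(106, 75)) + (1787 - 1050)*(-3857 + 2495))) = √(-40383 + ((-4523 + (-3 + √(75² + 106²))) + (1787 - 1050)*(-3857 + 2495))) = √(-40383 + ((-4523 + (-3 + √(5625 + 11236))) + 737*(-1362))) = √(-40383 + ((-4523 + (-3 + √16861)) - 1003794)) = √(-40383 + ((-4526 + √16861) - 1003794)) = √(-40383 + (-1008320 + √16861)) = √(-1048703 + √16861)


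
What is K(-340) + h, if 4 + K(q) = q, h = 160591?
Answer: 160247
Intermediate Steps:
K(q) = -4 + q
K(-340) + h = (-4 - 340) + 160591 = -344 + 160591 = 160247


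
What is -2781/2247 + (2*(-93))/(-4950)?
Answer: -741556/617925 ≈ -1.2001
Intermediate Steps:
-2781/2247 + (2*(-93))/(-4950) = -2781*1/2247 - 186*(-1/4950) = -927/749 + 31/825 = -741556/617925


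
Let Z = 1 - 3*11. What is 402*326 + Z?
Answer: 131020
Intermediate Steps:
Z = -32 (Z = 1 - 33 = -32)
402*326 + Z = 402*326 - 32 = 131052 - 32 = 131020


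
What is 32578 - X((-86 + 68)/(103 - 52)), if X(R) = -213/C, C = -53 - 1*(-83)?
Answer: 325851/10 ≈ 32585.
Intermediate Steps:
C = 30 (C = -53 + 83 = 30)
X(R) = -71/10 (X(R) = -213/30 = -213*1/30 = -71/10)
32578 - X((-86 + 68)/(103 - 52)) = 32578 - 1*(-71/10) = 32578 + 71/10 = 325851/10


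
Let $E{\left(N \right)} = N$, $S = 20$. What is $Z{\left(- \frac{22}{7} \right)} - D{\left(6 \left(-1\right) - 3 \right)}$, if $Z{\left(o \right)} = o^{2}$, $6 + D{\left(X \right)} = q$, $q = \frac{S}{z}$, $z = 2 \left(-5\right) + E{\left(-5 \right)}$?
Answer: $\frac{2530}{147} \approx 17.211$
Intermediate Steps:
$z = -15$ ($z = 2 \left(-5\right) - 5 = -10 - 5 = -15$)
$q = - \frac{4}{3}$ ($q = \frac{20}{-15} = 20 \left(- \frac{1}{15}\right) = - \frac{4}{3} \approx -1.3333$)
$D{\left(X \right)} = - \frac{22}{3}$ ($D{\left(X \right)} = -6 - \frac{4}{3} = - \frac{22}{3}$)
$Z{\left(- \frac{22}{7} \right)} - D{\left(6 \left(-1\right) - 3 \right)} = \left(- \frac{22}{7}\right)^{2} - - \frac{22}{3} = \left(\left(-22\right) \frac{1}{7}\right)^{2} + \frac{22}{3} = \left(- \frac{22}{7}\right)^{2} + \frac{22}{3} = \frac{484}{49} + \frac{22}{3} = \frac{2530}{147}$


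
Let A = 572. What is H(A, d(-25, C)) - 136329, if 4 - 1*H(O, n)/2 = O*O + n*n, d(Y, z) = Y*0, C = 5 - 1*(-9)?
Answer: -790689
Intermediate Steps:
C = 14 (C = 5 + 9 = 14)
d(Y, z) = 0
H(O, n) = 8 - 2*O**2 - 2*n**2 (H(O, n) = 8 - 2*(O*O + n*n) = 8 - 2*(O**2 + n**2) = 8 + (-2*O**2 - 2*n**2) = 8 - 2*O**2 - 2*n**2)
H(A, d(-25, C)) - 136329 = (8 - 2*572**2 - 2*0**2) - 136329 = (8 - 2*327184 - 2*0) - 136329 = (8 - 654368 + 0) - 136329 = -654360 - 136329 = -790689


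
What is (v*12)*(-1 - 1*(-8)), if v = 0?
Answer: 0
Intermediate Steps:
(v*12)*(-1 - 1*(-8)) = (0*12)*(-1 - 1*(-8)) = 0*(-1 + 8) = 0*7 = 0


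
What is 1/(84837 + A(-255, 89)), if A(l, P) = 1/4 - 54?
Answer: 4/339133 ≈ 1.1795e-5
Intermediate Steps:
A(l, P) = -215/4 (A(l, P) = ¼ - 54 = -215/4)
1/(84837 + A(-255, 89)) = 1/(84837 - 215/4) = 1/(339133/4) = 4/339133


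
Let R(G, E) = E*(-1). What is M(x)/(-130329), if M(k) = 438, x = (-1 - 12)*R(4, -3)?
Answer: -146/43443 ≈ -0.0033607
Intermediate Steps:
R(G, E) = -E
x = -39 (x = (-1 - 12)*(-1*(-3)) = -13*3 = -39)
M(x)/(-130329) = 438/(-130329) = 438*(-1/130329) = -146/43443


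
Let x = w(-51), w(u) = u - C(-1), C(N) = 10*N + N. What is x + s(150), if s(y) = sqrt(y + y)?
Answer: -40 + 10*sqrt(3) ≈ -22.680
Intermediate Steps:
C(N) = 11*N
w(u) = 11 + u (w(u) = u - 11*(-1) = u - 1*(-11) = u + 11 = 11 + u)
s(y) = sqrt(2)*sqrt(y) (s(y) = sqrt(2*y) = sqrt(2)*sqrt(y))
x = -40 (x = 11 - 51 = -40)
x + s(150) = -40 + sqrt(2)*sqrt(150) = -40 + sqrt(2)*(5*sqrt(6)) = -40 + 10*sqrt(3)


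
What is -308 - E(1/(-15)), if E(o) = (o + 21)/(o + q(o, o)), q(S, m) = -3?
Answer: -6927/23 ≈ -301.17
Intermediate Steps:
E(o) = (21 + o)/(-3 + o) (E(o) = (o + 21)/(o - 3) = (21 + o)/(-3 + o))
-308 - E(1/(-15)) = -308 - (21 + 1/(-15))/(-3 + 1/(-15)) = -308 - (21 - 1/15)/(-3 - 1/15) = -308 - 314/((-46/15)*15) = -308 - (-15)*314/(46*15) = -308 - 1*(-157/23) = -308 + 157/23 = -6927/23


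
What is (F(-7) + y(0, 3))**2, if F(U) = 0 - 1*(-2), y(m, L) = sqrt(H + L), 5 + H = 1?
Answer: (2 + I)**2 ≈ 3.0 + 4.0*I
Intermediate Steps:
H = -4 (H = -5 + 1 = -4)
y(m, L) = sqrt(-4 + L)
F(U) = 2 (F(U) = 0 + 2 = 2)
(F(-7) + y(0, 3))**2 = (2 + sqrt(-4 + 3))**2 = (2 + sqrt(-1))**2 = (2 + I)**2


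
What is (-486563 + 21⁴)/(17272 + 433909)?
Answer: -292082/451181 ≈ -0.64737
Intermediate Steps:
(-486563 + 21⁴)/(17272 + 433909) = (-486563 + 194481)/451181 = -292082*1/451181 = -292082/451181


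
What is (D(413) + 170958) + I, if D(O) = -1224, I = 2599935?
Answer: 2769669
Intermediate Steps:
(D(413) + 170958) + I = (-1224 + 170958) + 2599935 = 169734 + 2599935 = 2769669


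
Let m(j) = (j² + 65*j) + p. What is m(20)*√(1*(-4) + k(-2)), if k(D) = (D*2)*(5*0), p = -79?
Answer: 3242*I ≈ 3242.0*I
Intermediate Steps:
k(D) = 0 (k(D) = (2*D)*0 = 0)
m(j) = -79 + j² + 65*j (m(j) = (j² + 65*j) - 79 = -79 + j² + 65*j)
m(20)*√(1*(-4) + k(-2)) = (-79 + 20² + 65*20)*√(1*(-4) + 0) = (-79 + 400 + 1300)*√(-4 + 0) = 1621*√(-4) = 1621*(2*I) = 3242*I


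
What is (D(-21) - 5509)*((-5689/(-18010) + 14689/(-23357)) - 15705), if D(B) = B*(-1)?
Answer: 18128483557552648/210329785 ≈ 8.6191e+7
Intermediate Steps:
D(B) = -B
(D(-21) - 5509)*((-5689/(-18010) + 14689/(-23357)) - 15705) = (-1*(-21) - 5509)*((-5689/(-18010) + 14689/(-23357)) - 15705) = (21 - 5509)*((-5689*(-1/18010) + 14689*(-1/23357)) - 15705) = -5488*((5689/18010 - 14689/23357) - 15705) = -5488*(-131670917/420659570 - 15705) = -5488*(-6606590217767/420659570) = 18128483557552648/210329785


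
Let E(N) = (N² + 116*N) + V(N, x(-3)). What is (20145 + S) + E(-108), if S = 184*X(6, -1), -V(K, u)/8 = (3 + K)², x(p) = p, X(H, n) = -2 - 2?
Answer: -69655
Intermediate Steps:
X(H, n) = -4
V(K, u) = -8*(3 + K)²
S = -736 (S = 184*(-4) = -736)
E(N) = N² - 8*(3 + N)² + 116*N (E(N) = (N² + 116*N) - 8*(3 + N)² = N² - 8*(3 + N)² + 116*N)
(20145 + S) + E(-108) = (20145 - 736) + (-72 - 7*(-108)² + 68*(-108)) = 19409 + (-72 - 7*11664 - 7344) = 19409 + (-72 - 81648 - 7344) = 19409 - 89064 = -69655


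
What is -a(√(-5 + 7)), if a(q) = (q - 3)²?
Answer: -11 + 6*√2 ≈ -2.5147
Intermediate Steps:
a(q) = (-3 + q)²
-a(√(-5 + 7)) = -(-3 + √(-5 + 7))² = -(-3 + √2)²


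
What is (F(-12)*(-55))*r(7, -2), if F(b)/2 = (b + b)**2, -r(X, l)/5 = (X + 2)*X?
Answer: 19958400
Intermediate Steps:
r(X, l) = -5*X*(2 + X) (r(X, l) = -5*(X + 2)*X = -5*(2 + X)*X = -5*X*(2 + X))
F(b) = 8*b**2 (F(b) = 2*(b + b)**2 = 2*(2*b)**2 = 2*(4*b**2) = 8*b**2)
(F(-12)*(-55))*r(7, -2) = ((8*(-12)**2)*(-55))*(-5*7*(2 + 7)) = ((8*144)*(-55))*(-5*7*9) = (1152*(-55))*(-315) = -63360*(-315) = 19958400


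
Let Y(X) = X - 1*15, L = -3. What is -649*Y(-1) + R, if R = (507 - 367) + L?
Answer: 10521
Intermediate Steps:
Y(X) = -15 + X (Y(X) = X - 15 = -15 + X)
R = 137 (R = (507 - 367) - 3 = 140 - 3 = 137)
-649*Y(-1) + R = -649*(-15 - 1) + 137 = -649*(-16) + 137 = 10384 + 137 = 10521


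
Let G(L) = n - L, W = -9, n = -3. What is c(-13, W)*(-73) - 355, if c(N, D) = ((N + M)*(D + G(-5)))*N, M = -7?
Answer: 132505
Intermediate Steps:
G(L) = -3 - L
c(N, D) = N*(-7 + N)*(2 + D) (c(N, D) = ((N - 7)*(D + (-3 - 1*(-5))))*N = ((-7 + N)*(D + (-3 + 5)))*N = ((-7 + N)*(D + 2))*N = ((-7 + N)*(2 + D))*N = N*(-7 + N)*(2 + D))
c(-13, W)*(-73) - 355 = -13*(-14 - 7*(-9) + 2*(-13) - 9*(-13))*(-73) - 355 = -13*(-14 + 63 - 26 + 117)*(-73) - 355 = -13*140*(-73) - 355 = -1820*(-73) - 355 = 132860 - 355 = 132505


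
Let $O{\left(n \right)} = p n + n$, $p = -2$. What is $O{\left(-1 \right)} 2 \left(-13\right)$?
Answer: $-26$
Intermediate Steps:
$O{\left(n \right)} = - n$ ($O{\left(n \right)} = - 2 n + n = - n$)
$O{\left(-1 \right)} 2 \left(-13\right) = \left(-1\right) \left(-1\right) 2 \left(-13\right) = 1 \cdot 2 \left(-13\right) = 2 \left(-13\right) = -26$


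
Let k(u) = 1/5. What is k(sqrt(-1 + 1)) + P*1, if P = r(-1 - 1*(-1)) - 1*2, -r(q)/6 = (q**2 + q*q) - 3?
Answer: 81/5 ≈ 16.200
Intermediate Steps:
k(u) = 1/5
r(q) = 18 - 12*q**2 (r(q) = -6*((q**2 + q*q) - 3) = -6*((q**2 + q**2) - 3) = -6*(2*q**2 - 3) = -6*(-3 + 2*q**2) = 18 - 12*q**2)
P = 16 (P = (18 - 12*(-1 - 1*(-1))**2) - 1*2 = (18 - 12*(-1 + 1)**2) - 2 = (18 - 12*0**2) - 2 = (18 - 12*0) - 2 = (18 + 0) - 2 = 18 - 2 = 16)
k(sqrt(-1 + 1)) + P*1 = 1/5 + 16*1 = 1/5 + 16 = 81/5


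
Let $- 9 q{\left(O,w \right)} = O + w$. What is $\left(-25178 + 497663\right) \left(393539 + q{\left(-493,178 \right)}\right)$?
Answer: $185957811390$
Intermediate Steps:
$q{\left(O,w \right)} = - \frac{O}{9} - \frac{w}{9}$ ($q{\left(O,w \right)} = - \frac{O + w}{9} = - \frac{O}{9} - \frac{w}{9}$)
$\left(-25178 + 497663\right) \left(393539 + q{\left(-493,178 \right)}\right) = \left(-25178 + 497663\right) \left(393539 - -35\right) = 472485 \left(393539 + \left(\frac{493}{9} - \frac{178}{9}\right)\right) = 472485 \left(393539 + 35\right) = 472485 \cdot 393574 = 185957811390$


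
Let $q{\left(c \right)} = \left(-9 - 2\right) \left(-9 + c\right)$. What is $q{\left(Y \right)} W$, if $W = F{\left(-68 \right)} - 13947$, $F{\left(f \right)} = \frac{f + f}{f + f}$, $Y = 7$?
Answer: $-306812$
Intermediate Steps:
$F{\left(f \right)} = 1$ ($F{\left(f \right)} = \frac{2 f}{2 f} = 2 f \frac{1}{2 f} = 1$)
$W = -13946$ ($W = 1 - 13947 = -13946$)
$q{\left(c \right)} = 99 - 11 c$ ($q{\left(c \right)} = - 11 \left(-9 + c\right) = 99 - 11 c$)
$q{\left(Y \right)} W = \left(99 - 77\right) \left(-13946\right) = 22 \left(-13946\right) = -306812$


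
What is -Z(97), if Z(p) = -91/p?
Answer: 91/97 ≈ 0.93814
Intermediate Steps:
-Z(97) = -(-91)/97 = -1*(-91/97) = 91/97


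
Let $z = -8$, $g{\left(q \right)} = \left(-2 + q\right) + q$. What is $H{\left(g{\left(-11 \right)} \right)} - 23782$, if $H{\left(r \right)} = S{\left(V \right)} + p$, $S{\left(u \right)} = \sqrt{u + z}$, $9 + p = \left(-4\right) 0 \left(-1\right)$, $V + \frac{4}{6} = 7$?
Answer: $-23791 + \frac{i \sqrt{15}}{3} \approx -23791.0 + 1.291 i$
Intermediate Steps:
$g{\left(q \right)} = -2 + 2 q$
$V = \frac{19}{3}$ ($V = - \frac{2}{3} + 7 = \frac{19}{3} \approx 6.3333$)
$p = -9$ ($p = -9 + \left(-4\right) 0 \left(-1\right) = -9 + 0 \left(-1\right) = -9 + 0 = -9$)
$S{\left(u \right)} = \sqrt{-8 + u}$ ($S{\left(u \right)} = \sqrt{u - 8} = \sqrt{-8 + u}$)
$H{\left(r \right)} = -9 + \frac{i \sqrt{15}}{3}$ ($H{\left(r \right)} = \sqrt{-8 + \frac{19}{3}} - 9 = \sqrt{- \frac{5}{3}} - 9 = \frac{i \sqrt{15}}{3} - 9 = -9 + \frac{i \sqrt{15}}{3}$)
$H{\left(g{\left(-11 \right)} \right)} - 23782 = \left(-9 + \frac{i \sqrt{15}}{3}\right) - 23782 = -23791 + \frac{i \sqrt{15}}{3}$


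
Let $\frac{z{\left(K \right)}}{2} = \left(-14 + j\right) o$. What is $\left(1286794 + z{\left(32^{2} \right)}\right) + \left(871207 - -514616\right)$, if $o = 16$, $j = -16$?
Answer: $2671657$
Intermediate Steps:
$z{\left(K \right)} = -960$ ($z{\left(K \right)} = 2 \left(-14 - 16\right) 16 = 2 \left(\left(-30\right) 16\right) = 2 \left(-480\right) = -960$)
$\left(1286794 + z{\left(32^{2} \right)}\right) + \left(871207 - -514616\right) = \left(1286794 - 960\right) + \left(871207 - -514616\right) = 1285834 + \left(871207 + 514616\right) = 1285834 + 1385823 = 2671657$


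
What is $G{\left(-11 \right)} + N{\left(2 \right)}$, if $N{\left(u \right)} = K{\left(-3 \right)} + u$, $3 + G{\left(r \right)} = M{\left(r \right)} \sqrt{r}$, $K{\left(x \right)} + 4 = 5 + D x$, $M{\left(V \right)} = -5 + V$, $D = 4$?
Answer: $-12 - 16 i \sqrt{11} \approx -12.0 - 53.066 i$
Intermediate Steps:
$K{\left(x \right)} = 1 + 4 x$ ($K{\left(x \right)} = -4 + \left(5 + 4 x\right) = 1 + 4 x$)
$G{\left(r \right)} = -3 + \sqrt{r} \left(-5 + r\right)$ ($G{\left(r \right)} = -3 + \left(-5 + r\right) \sqrt{r} = -3 + \sqrt{r} \left(-5 + r\right)$)
$N{\left(u \right)} = -11 + u$ ($N{\left(u \right)} = \left(1 + 4 \left(-3\right)\right) + u = \left(1 - 12\right) + u = -11 + u$)
$G{\left(-11 \right)} + N{\left(2 \right)} = \left(-3 + \sqrt{-11} \left(-5 - 11\right)\right) + \left(-11 + 2\right) = \left(-3 + i \sqrt{11} \left(-16\right)\right) - 9 = \left(-3 - 16 i \sqrt{11}\right) - 9 = -12 - 16 i \sqrt{11}$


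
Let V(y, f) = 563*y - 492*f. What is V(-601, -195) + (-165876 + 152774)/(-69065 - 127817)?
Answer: -23864355992/98441 ≈ -2.4242e+5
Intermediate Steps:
V(y, f) = -492*f + 563*y
V(-601, -195) + (-165876 + 152774)/(-69065 - 127817) = (-492*(-195) + 563*(-601)) + (-165876 + 152774)/(-69065 - 127817) = (95940 - 338363) - 13102/(-196882) = -242423 - 13102*(-1/196882) = -242423 + 6551/98441 = -23864355992/98441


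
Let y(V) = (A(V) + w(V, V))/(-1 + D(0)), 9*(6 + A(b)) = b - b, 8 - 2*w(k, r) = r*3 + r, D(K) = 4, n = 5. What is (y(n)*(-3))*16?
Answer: 192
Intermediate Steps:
w(k, r) = 4 - 2*r (w(k, r) = 4 - (r*3 + r)/2 = 4 - (3*r + r)/2 = 4 - 2*r)
A(b) = -6 (A(b) = -6 + (b - b)/9 = -6 + (⅑)*0 = -6 + 0 = -6)
y(V) = -⅔ - 2*V/3 (y(V) = (-6 + (4 - 2*V))/(-1 + 4) = (-2 - 2*V)/3 = (-2 - 2*V)*(⅓) = -⅔ - 2*V/3)
(y(n)*(-3))*16 = ((-⅔ - ⅔*5)*(-3))*16 = ((-⅔ - 10/3)*(-3))*16 = -4*(-3)*16 = 12*16 = 192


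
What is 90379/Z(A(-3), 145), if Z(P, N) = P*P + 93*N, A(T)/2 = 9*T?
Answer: 90379/16401 ≈ 5.5106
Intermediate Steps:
A(T) = 18*T (A(T) = 2*(9*T) = 18*T)
Z(P, N) = P² + 93*N
90379/Z(A(-3), 145) = 90379/((18*(-3))² + 93*145) = 90379/((-54)² + 13485) = 90379/(2916 + 13485) = 90379/16401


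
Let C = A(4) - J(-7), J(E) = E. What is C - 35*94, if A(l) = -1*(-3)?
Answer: -3280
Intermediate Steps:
A(l) = 3
C = 10 (C = 3 - 1*(-7) = 3 + 7 = 10)
C - 35*94 = 10 - 35*94 = 10 - 3290 = -3280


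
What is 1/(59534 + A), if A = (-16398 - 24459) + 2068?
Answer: 1/20745 ≈ 4.8204e-5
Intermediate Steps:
A = -38789 (A = -40857 + 2068 = -38789)
1/(59534 + A) = 1/(59534 - 38789) = 1/20745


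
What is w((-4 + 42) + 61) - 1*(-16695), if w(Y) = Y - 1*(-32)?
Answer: 16826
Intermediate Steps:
w(Y) = 32 + Y (w(Y) = Y + 32 = 32 + Y)
w((-4 + 42) + 61) - 1*(-16695) = (32 + ((-4 + 42) + 61)) - 1*(-16695) = (32 + (38 + 61)) + 16695 = (32 + 99) + 16695 = 131 + 16695 = 16826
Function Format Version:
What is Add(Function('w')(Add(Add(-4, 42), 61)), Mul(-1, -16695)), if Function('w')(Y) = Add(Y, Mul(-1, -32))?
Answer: 16826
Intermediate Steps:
Function('w')(Y) = Add(32, Y) (Function('w')(Y) = Add(Y, 32) = Add(32, Y))
Add(Function('w')(Add(Add(-4, 42), 61)), Mul(-1, -16695)) = Add(Add(32, Add(Add(-4, 42), 61)), Mul(-1, -16695)) = Add(Add(32, Add(38, 61)), 16695) = Add(Add(32, 99), 16695) = Add(131, 16695) = 16826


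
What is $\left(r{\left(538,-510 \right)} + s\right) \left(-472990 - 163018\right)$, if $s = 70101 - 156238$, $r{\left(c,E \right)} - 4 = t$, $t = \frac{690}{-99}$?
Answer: $\frac{1807928424952}{33} \approx 5.4786 \cdot 10^{10}$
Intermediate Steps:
$t = - \frac{230}{33}$ ($t = 690 \left(- \frac{1}{99}\right) = - \frac{230}{33} \approx -6.9697$)
$r{\left(c,E \right)} = - \frac{98}{33}$ ($r{\left(c,E \right)} = 4 - \frac{230}{33} = - \frac{98}{33}$)
$s = -86137$
$\left(r{\left(538,-510 \right)} + s\right) \left(-472990 - 163018\right) = \left(- \frac{98}{33} - 86137\right) \left(-472990 - 163018\right) = - \frac{2842619 \left(-472990 - 163018\right)}{33} = \left(- \frac{2842619}{33}\right) \left(-636008\right) = \frac{1807928424952}{33}$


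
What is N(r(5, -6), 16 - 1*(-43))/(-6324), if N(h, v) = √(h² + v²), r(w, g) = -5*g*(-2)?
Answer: -√7081/6324 ≈ -0.013306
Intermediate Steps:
r(w, g) = 10*g
N(r(5, -6), 16 - 1*(-43))/(-6324) = √((10*(-6))² + (16 - 1*(-43))²)/(-6324) = √((-60)² + (16 + 43)²)*(-1/6324) = √(3600 + 59²)*(-1/6324) = √(3600 + 3481)*(-1/6324) = √7081*(-1/6324) = -√7081/6324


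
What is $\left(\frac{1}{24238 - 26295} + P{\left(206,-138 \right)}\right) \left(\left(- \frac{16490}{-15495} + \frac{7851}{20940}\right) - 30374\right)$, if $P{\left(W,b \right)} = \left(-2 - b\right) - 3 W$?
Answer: $\frac{130277727222736315}{8899001628} \approx 1.464 \cdot 10^{7}$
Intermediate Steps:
$P{\left(W,b \right)} = -2 - b - 3 W$
$\left(\frac{1}{24238 - 26295} + P{\left(206,-138 \right)}\right) \left(\left(- \frac{16490}{-15495} + \frac{7851}{20940}\right) - 30374\right) = \left(\frac{1}{24238 - 26295} - 482\right) \left(\left(- \frac{16490}{-15495} + \frac{7851}{20940}\right) - 30374\right) = \left(\frac{1}{-2057} - 482\right) \left(\left(\left(-16490\right) \left(- \frac{1}{15495}\right) + 7851 \cdot \frac{1}{20940}\right) - 30374\right) = \left(- \frac{1}{2057} - 482\right) \left(\left(\frac{3298}{3099} + \frac{2617}{6980}\right) - 30374\right) = - \frac{991475 \left(\frac{31130123}{21631020} - 30374\right)}{2057} = \left(- \frac{991475}{2057}\right) \left(- \frac{656989471357}{21631020}\right) = \frac{130277727222736315}{8899001628}$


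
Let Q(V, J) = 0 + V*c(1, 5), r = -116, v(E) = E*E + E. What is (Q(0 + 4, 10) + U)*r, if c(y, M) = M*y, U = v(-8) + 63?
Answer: -16124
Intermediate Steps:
v(E) = E + E² (v(E) = E² + E = E + E²)
U = 119 (U = -8*(1 - 8) + 63 = -8*(-7) + 63 = 56 + 63 = 119)
Q(V, J) = 5*V (Q(V, J) = 0 + V*(5*1) = 0 + V*5 = 0 + 5*V = 5*V)
(Q(0 + 4, 10) + U)*r = (5*(0 + 4) + 119)*(-116) = (5*4 + 119)*(-116) = (20 + 119)*(-116) = 139*(-116) = -16124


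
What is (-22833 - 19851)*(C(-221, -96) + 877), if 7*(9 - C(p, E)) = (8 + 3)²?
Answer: -259561404/7 ≈ -3.7080e+7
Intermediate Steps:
C(p, E) = -58/7 (C(p, E) = 9 - (8 + 3)²/7 = 9 - ⅐*11² = 9 - ⅐*121 = 9 - 121/7 = -58/7)
(-22833 - 19851)*(C(-221, -96) + 877) = (-22833 - 19851)*(-58/7 + 877) = -42684*6081/7 = -259561404/7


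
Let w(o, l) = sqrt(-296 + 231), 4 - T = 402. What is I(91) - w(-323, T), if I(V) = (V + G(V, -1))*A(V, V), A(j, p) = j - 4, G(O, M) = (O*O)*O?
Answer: 65568594 - I*sqrt(65) ≈ 6.5569e+7 - 8.0623*I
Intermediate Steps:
T = -398 (T = 4 - 1*402 = 4 - 402 = -398)
G(O, M) = O**3 (G(O, M) = O**2*O = O**3)
A(j, p) = -4 + j
w(o, l) = I*sqrt(65) (w(o, l) = sqrt(-65) = I*sqrt(65))
I(V) = (-4 + V)*(V + V**3) (I(V) = (V + V**3)*(-4 + V) = (-4 + V)*(V + V**3))
I(91) - w(-323, T) = 91*(1 + 91**2)*(-4 + 91) - I*sqrt(65) = 91*(1 + 8281)*87 - I*sqrt(65) = 91*8282*87 - I*sqrt(65) = 65568594 - I*sqrt(65)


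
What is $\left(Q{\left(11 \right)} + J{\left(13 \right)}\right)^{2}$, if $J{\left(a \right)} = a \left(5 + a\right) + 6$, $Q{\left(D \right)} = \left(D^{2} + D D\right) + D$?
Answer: $243049$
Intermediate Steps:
$Q{\left(D \right)} = D + 2 D^{2}$ ($Q{\left(D \right)} = \left(D^{2} + D^{2}\right) + D = 2 D^{2} + D = D + 2 D^{2}$)
$J{\left(a \right)} = 6 + a \left(5 + a\right)$
$\left(Q{\left(11 \right)} + J{\left(13 \right)}\right)^{2} = \left(11 \left(1 + 2 \cdot 11\right) + \left(6 + 13^{2} + 5 \cdot 13\right)\right)^{2} = \left(11 \left(1 + 22\right) + \left(6 + 169 + 65\right)\right)^{2} = \left(11 \cdot 23 + 240\right)^{2} = \left(253 + 240\right)^{2} = 493^{2} = 243049$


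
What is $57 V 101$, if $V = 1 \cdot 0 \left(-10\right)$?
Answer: $0$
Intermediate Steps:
$V = 0$ ($V = 0 \left(-10\right) = 0$)
$57 V 101 = 57 \cdot 0 \cdot 101 = 0 \cdot 101 = 0$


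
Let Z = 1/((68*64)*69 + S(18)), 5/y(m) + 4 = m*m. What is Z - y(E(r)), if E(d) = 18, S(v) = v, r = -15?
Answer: -150121/9609792 ≈ -0.015622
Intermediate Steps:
y(m) = 5/(-4 + m²) (y(m) = 5/(-4 + m*m) = 5/(-4 + m²))
Z = 1/300306 (Z = 1/((68*64)*69 + 18) = 1/(4352*69 + 18) = 1/(300288 + 18) = 1/300306 ≈ 3.3299e-6)
Z - y(E(r)) = 1/300306 - 5/(-4 + 18²) = 1/300306 - 5/(-4 + 324) = 1/300306 - 5/320 = 1/300306 - 1*1/64 = 1/300306 - 1/64 = -150121/9609792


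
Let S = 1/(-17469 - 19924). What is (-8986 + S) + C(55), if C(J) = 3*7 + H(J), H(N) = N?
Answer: -333171631/37393 ≈ -8910.0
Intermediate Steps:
S = -1/37393 (S = 1/(-37393) = -1/37393 ≈ -2.6743e-5)
C(J) = 21 + J (C(J) = 3*7 + J = 21 + J)
(-8986 + S) + C(55) = (-8986 - 1/37393) + (21 + 55) = -336013499/37393 + 76 = -333171631/37393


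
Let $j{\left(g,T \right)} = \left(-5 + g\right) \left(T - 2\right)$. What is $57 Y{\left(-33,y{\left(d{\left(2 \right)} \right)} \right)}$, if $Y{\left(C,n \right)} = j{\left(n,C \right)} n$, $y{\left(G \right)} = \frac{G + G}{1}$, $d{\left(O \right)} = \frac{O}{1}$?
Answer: $7980$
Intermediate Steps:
$d{\left(O \right)} = O$ ($d{\left(O \right)} = O 1 = O$)
$y{\left(G \right)} = 2 G$ ($y{\left(G \right)} = 2 G 1 = 2 G$)
$j{\left(g,T \right)} = \left(-5 + g\right) \left(-2 + T\right)$
$Y{\left(C,n \right)} = n \left(10 - 5 C - 2 n + C n\right)$ ($Y{\left(C,n \right)} = \left(10 - 5 C - 2 n + C n\right) n = n \left(10 - 5 C - 2 n + C n\right)$)
$57 Y{\left(-33,y{\left(d{\left(2 \right)} \right)} \right)} = 57 \cdot 2 \cdot 2 \left(10 - -165 - 2 \cdot 2 \cdot 2 - 33 \cdot 2 \cdot 2\right) = 57 \cdot 4 \left(10 + 165 - 8 - 132\right) = 57 \cdot 4 \cdot 35 = 57 \cdot 140 = 7980$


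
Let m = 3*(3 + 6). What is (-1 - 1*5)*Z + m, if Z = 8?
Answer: -21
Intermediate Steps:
m = 27 (m = 3*9 = 27)
(-1 - 1*5)*Z + m = (-1 - 1*5)*8 + 27 = (-1 - 5)*8 + 27 = -6*8 + 27 = -48 + 27 = -21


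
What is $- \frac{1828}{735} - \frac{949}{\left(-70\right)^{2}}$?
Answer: $- \frac{39407}{14700} \approx -2.6807$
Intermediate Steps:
$- \frac{1828}{735} - \frac{949}{\left(-70\right)^{2}} = \left(-1828\right) \frac{1}{735} - \frac{949}{4900} = - \frac{1828}{735} - \frac{949}{4900} = - \frac{39407}{14700}$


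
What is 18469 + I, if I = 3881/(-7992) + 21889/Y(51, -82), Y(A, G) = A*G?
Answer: 102848299651/5570424 ≈ 18463.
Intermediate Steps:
I = -31861205/5570424 (I = 3881/(-7992) + 21889/((51*(-82))) = 3881*(-1/7992) + 21889/(-4182) = -3881/7992 + 21889*(-1/4182) = -3881/7992 - 21889/4182 = -31861205/5570424 ≈ -5.7197)
18469 + I = 18469 - 31861205/5570424 = 102848299651/5570424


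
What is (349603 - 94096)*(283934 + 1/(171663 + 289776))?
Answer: 11158690866648563/153813 ≈ 7.2547e+10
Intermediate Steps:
(349603 - 94096)*(283934 + 1/(171663 + 289776)) = 255507*(283934 + 1/461439) = 255507*(131018221027/461439) = 11158690866648563/153813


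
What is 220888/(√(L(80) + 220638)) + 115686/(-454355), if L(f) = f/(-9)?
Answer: -115686/454355 + 331332*√1985662/992831 ≈ 470.01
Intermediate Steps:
L(f) = -f/9 (L(f) = f*(-⅑) = -f/9)
220888/(√(L(80) + 220638)) + 115686/(-454355) = 220888/(√(-⅑*80 + 220638)) + 115686/(-454355) = 220888/(√(-80/9 + 220638)) + 115686*(-1/454355) = 220888/(√(1985662/9)) - 115686/454355 = 220888/((√1985662/3)) - 115686/454355 = 220888*(3*√1985662/1985662) - 115686/454355 = 331332*√1985662/992831 - 115686/454355 = -115686/454355 + 331332*√1985662/992831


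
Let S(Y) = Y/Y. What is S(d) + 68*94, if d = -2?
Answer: 6393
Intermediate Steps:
S(Y) = 1
S(d) + 68*94 = 1 + 68*94 = 1 + 6392 = 6393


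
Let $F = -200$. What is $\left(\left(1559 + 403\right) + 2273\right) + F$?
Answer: $4035$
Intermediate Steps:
$\left(\left(1559 + 403\right) + 2273\right) + F = \left(\left(1559 + 403\right) + 2273\right) - 200 = \left(1962 + 2273\right) - 200 = 4235 - 200 = 4035$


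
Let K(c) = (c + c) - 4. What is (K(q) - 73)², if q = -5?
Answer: 7569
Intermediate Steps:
K(c) = -4 + 2*c (K(c) = 2*c - 4 = -4 + 2*c)
(K(q) - 73)² = ((-4 + 2*(-5)) - 73)² = ((-4 - 10) - 73)² = (-14 - 73)² = (-87)² = 7569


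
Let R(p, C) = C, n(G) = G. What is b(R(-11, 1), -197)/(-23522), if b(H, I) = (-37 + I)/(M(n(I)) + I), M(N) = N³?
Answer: -117/89919548770 ≈ -1.3012e-9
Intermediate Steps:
b(H, I) = (-37 + I)/(I + I³) (b(H, I) = (-37 + I)/(I³ + I) = (-37 + I)/(I + I³))
b(R(-11, 1), -197)/(-23522) = ((-37 - 197)/(-197 + (-197)³))/(-23522) = (-234/(-197 - 7645373))*(-1/23522) = (-234/(-7645570))*(-1/23522) = -1/7645570*(-234)*(-1/23522) = (117/3822785)*(-1/23522) = -117/89919548770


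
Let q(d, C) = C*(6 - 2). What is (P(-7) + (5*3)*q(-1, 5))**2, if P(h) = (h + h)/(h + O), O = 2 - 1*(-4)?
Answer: 98596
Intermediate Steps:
O = 6 (O = 2 + 4 = 6)
q(d, C) = 4*C (q(d, C) = C*4 = 4*C)
P(h) = 2*h/(6 + h) (P(h) = (h + h)/(h + 6) = (2*h)/(6 + h) = 2*h/(6 + h))
(P(-7) + (5*3)*q(-1, 5))**2 = (2*(-7)/(6 - 7) + (5*3)*(4*5))**2 = (2*(-7)/(-1) + 15*20)**2 = (2*(-7)*(-1) + 300)**2 = (14 + 300)**2 = 314**2 = 98596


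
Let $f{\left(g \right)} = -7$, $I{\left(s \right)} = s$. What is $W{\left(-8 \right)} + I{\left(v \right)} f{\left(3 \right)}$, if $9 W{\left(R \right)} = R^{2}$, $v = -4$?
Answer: $\frac{316}{9} \approx 35.111$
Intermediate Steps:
$W{\left(R \right)} = \frac{R^{2}}{9}$
$W{\left(-8 \right)} + I{\left(v \right)} f{\left(3 \right)} = \frac{\left(-8\right)^{2}}{9} - -28 = \frac{1}{9} \cdot 64 + 28 = \frac{64}{9} + 28 = \frac{316}{9}$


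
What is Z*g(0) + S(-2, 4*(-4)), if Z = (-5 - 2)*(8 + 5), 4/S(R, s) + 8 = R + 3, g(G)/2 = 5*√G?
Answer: -4/7 ≈ -0.57143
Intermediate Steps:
g(G) = 10*√G (g(G) = 2*(5*√G) = 10*√G)
S(R, s) = 4/(-5 + R) (S(R, s) = 4/(-8 + (R + 3)) = 4/(-8 + (3 + R)) = 4/(-5 + R))
Z = -91 (Z = -7*13 = -91)
Z*g(0) + S(-2, 4*(-4)) = -910*√0 + 4/(-5 - 2) = -910*0 + 4/(-7) = -91*0 + 4*(-⅐) = 0 - 4/7 = -4/7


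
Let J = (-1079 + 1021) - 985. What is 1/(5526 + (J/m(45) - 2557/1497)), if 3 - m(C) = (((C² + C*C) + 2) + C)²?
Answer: 25127752782/138813043151561 ≈ 0.00018102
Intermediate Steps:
J = -1043 (J = -58 - 985 = -1043)
m(C) = 3 - (2 + C + 2*C²)² (m(C) = 3 - (((C² + C*C) + 2) + C)² = 3 - (((C² + C²) + 2) + C)² = 3 - ((2*C² + 2) + C)² = 3 - ((2 + 2*C²) + C)² = 3 - (2 + C + 2*C²)²)
1/(5526 + (J/m(45) - 2557/1497)) = 1/(5526 + (-1043/(3 - (2 + 45 + 2*45²)²) - 2557/1497)) = 1/(5526 + (-1043/(3 - (2 + 45 + 2*2025)²) - 2557*1/1497)) = 1/(5526 + (-1043/(3 - (2 + 45 + 4050)²) - 2557/1497)) = 1/(5526 + (-1043/(3 - 1*4097²) - 2557/1497)) = 1/(5526 + (-1043/(3 - 1*16785409) - 2557/1497)) = 1/(5526 + (-1043/(3 - 16785409) - 2557/1497)) = 1/(5526 + (-1043/(-16785406) - 2557/1497)) = 1/(5526 + (-1043*(-1/16785406) - 2557/1497)) = 1/(5526 + (1043/16785406 - 2557/1497)) = 1/(5526 - 42918721771/25127752782) = 1/(138813043151561/25127752782) = 25127752782/138813043151561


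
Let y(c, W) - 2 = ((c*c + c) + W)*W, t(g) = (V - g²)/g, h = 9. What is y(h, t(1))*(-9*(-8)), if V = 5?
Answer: 27216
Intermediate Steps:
t(g) = (5 - g²)/g
y(c, W) = 2 + W*(W + c + c²) (y(c, W) = 2 + ((c*c + c) + W)*W = 2 + ((c² + c) + W)*W = 2 + ((c + c²) + W)*W = 2 + (W + c + c²)*W = 2 + W*(W + c + c²))
y(h, t(1))*(-9*(-8)) = (2 + (-1*1 + 5/1)² + (-1*1 + 5/1)*9 + (-1*1 + 5/1)*9²)*(-9*(-8)) = (2 + (-1 + 5*1)² + (-1 + 5*1)*9 + (-1 + 5*1)*81)*72 = (2 + (-1 + 5)² + (-1 + 5)*9 + (-1 + 5)*81)*72 = (2 + 4² + 4*9 + 4*81)*72 = (2 + 16 + 36 + 324)*72 = 378*72 = 27216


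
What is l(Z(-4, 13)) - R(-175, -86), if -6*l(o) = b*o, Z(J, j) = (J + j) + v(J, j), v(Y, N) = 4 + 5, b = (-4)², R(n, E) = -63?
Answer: 15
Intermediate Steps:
b = 16
v(Y, N) = 9
Z(J, j) = 9 + J + j (Z(J, j) = (J + j) + 9 = 9 + J + j)
l(o) = -8*o/3
l(Z(-4, 13)) - R(-175, -86) = -8*(9 - 4 + 13)/3 - 1*(-63) = -8/3*18 + 63 = -48 + 63 = 15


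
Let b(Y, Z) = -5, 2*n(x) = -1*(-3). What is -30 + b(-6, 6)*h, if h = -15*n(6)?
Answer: 165/2 ≈ 82.500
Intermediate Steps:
n(x) = 3/2 (n(x) = (-1*(-3))/2 = (½)*3 = 3/2)
h = -45/2 (h = -15*3/2 = -45/2 ≈ -22.500)
-30 + b(-6, 6)*h = -30 - 5*(-45/2) = -30 + 225/2 = 165/2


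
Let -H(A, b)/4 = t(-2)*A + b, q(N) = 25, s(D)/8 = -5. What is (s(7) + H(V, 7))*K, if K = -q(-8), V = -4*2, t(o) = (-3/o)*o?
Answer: 4100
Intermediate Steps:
s(D) = -40 (s(D) = 8*(-5) = -40)
t(o) = -3
V = -8
H(A, b) = -4*b + 12*A (H(A, b) = -4*(-3*A + b) = -4*(b - 3*A) = -4*b + 12*A)
K = -25 (K = -1*25 = -25)
(s(7) + H(V, 7))*K = (-40 + (-4*7 + 12*(-8)))*(-25) = (-40 + (-28 - 96))*(-25) = (-40 - 124)*(-25) = -164*(-25) = 4100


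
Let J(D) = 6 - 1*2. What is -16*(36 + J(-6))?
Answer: -640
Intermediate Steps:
J(D) = 4 (J(D) = 6 - 2 = 4)
-16*(36 + J(-6)) = -16*(36 + 4) = -16*40 = -640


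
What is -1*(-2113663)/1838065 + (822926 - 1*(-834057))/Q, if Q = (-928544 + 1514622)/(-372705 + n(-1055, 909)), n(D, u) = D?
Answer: -569169043145725743/538624729535 ≈ -1.0567e+6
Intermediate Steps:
Q = -293039/186880 (Q = (-928544 + 1514622)/(-372705 - 1055) = 586078/(-373760) = 586078*(-1/373760) = -293039/186880 ≈ -1.5681)
-1*(-2113663)/1838065 + (822926 - 1*(-834057))/Q = -1*(-2113663)/1838065 + (822926 - 1*(-834057))/(-293039/186880) = 2113663*(1/1838065) + (822926 + 834057)*(-186880/293039) = 2113663/1838065 + 1656983*(-186880/293039) = 2113663/1838065 - 309656983040/293039 = -569169043145725743/538624729535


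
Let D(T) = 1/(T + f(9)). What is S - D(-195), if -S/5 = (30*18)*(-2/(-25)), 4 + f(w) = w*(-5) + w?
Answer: -50759/235 ≈ -216.00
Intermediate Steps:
f(w) = -4 - 4*w (f(w) = -4 + (w*(-5) + w) = -4 + (-5*w + w) = -4 - 4*w)
S = -216 (S = -5*30*18*(-2/(-25)) = -2700*(-2*(-1/25)) = -2700*2/25 = -5*216/5 = -216)
D(T) = 1/(-40 + T) (D(T) = 1/(T + (-4 - 4*9)) = 1/(T + (-4 - 36)) = 1/(T - 40) = 1/(-40 + T))
S - D(-195) = -216 - 1/(-40 - 195) = -216 - 1/(-235) = -216 - 1*(-1/235) = -216 + 1/235 = -50759/235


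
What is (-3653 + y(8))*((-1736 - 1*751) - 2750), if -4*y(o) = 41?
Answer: 76737761/4 ≈ 1.9184e+7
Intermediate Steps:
y(o) = -41/4 (y(o) = -¼*41 = -41/4)
(-3653 + y(8))*((-1736 - 1*751) - 2750) = (-3653 - 41/4)*((-1736 - 1*751) - 2750) = -14653*((-1736 - 751) - 2750)/4 = -14653*(-2487 - 2750)/4 = -14653/4*(-5237) = 76737761/4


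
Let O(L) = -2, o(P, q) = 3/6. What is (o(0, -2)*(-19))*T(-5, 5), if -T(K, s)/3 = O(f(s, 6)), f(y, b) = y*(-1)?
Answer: -57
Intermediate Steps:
o(P, q) = 1/2 (o(P, q) = 3*(1/6) = 1/2)
f(y, b) = -y
T(K, s) = 6 (T(K, s) = -3*(-2) = 6)
(o(0, -2)*(-19))*T(-5, 5) = ((1/2)*(-19))*6 = -19/2*6 = -57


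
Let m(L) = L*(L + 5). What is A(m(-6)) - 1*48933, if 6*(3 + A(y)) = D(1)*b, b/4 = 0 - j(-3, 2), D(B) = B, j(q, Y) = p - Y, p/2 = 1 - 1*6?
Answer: -48928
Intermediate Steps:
p = -10 (p = 2*(1 - 1*6) = 2*(1 - 6) = 2*(-5) = -10)
m(L) = L*(5 + L)
j(q, Y) = -10 - Y
b = 48 (b = 4*(0 - (-10 - 1*2)) = 4*(0 - (-10 - 2)) = 4*(0 - 1*(-12)) = 4*(0 + 12) = 4*12 = 48)
A(y) = 5 (A(y) = -3 + (1*48)/6 = -3 + (1/6)*48 = -3 + 8 = 5)
A(m(-6)) - 1*48933 = 5 - 1*48933 = 5 - 48933 = -48928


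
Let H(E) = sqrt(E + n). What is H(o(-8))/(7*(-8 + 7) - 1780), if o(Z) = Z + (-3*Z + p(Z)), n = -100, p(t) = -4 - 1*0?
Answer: -2*I*sqrt(22)/1787 ≈ -0.0052495*I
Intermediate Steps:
p(t) = -4 (p(t) = -4 + 0 = -4)
o(Z) = -4 - 2*Z (o(Z) = Z + (-3*Z - 4) = Z + (-4 - 3*Z) = -4 - 2*Z)
H(E) = sqrt(-100 + E) (H(E) = sqrt(E - 100) = sqrt(-100 + E))
H(o(-8))/(7*(-8 + 7) - 1780) = sqrt(-100 + (-4 - 2*(-8)))/(7*(-8 + 7) - 1780) = sqrt(-100 + (-4 + 16))/(7*(-1) - 1780) = sqrt(-100 + 12)/(-7 - 1780) = sqrt(-88)/(-1787) = (2*I*sqrt(22))*(-1/1787) = -2*I*sqrt(22)/1787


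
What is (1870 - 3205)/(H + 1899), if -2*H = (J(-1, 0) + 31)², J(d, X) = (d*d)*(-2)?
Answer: -2670/2957 ≈ -0.90294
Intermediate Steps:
J(d, X) = -2*d² (J(d, X) = d²*(-2) = -2*d²)
H = -841/2 (H = -(-2*(-1)² + 31)²/2 = -(-2*1 + 31)²/2 = -(-2 + 31)²/2 = -½*29² = -½*841 = -841/2 ≈ -420.50)
(1870 - 3205)/(H + 1899) = (1870 - 3205)/(-841/2 + 1899) = -1335/2957/2 = -1335*2/2957 = -2670/2957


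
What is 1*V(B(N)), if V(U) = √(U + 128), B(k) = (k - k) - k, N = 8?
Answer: 2*√30 ≈ 10.954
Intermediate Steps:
B(k) = -k (B(k) = 0 - k = -k)
V(U) = √(128 + U)
1*V(B(N)) = 1*√(128 - 1*8) = 1*√(128 - 8) = 1*√120 = 1*(2*√30) = 2*√30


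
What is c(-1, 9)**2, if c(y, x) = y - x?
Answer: 100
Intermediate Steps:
c(-1, 9)**2 = (-1 - 1*9)**2 = (-1 - 9)**2 = (-10)**2 = 100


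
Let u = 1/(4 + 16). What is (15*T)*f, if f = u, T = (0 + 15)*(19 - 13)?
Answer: 135/2 ≈ 67.500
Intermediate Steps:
T = 90 (T = 15*6 = 90)
u = 1/20 ≈ 0.050000
f = 1/20 ≈ 0.050000
(15*T)*f = (15*90)*(1/20) = 1350*(1/20) = 135/2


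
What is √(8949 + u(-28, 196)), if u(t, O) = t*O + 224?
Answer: √3685 ≈ 60.704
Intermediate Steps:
u(t, O) = 224 + O*t (u(t, O) = O*t + 224 = 224 + O*t)
√(8949 + u(-28, 196)) = √(8949 + (224 + 196*(-28))) = √(8949 + (224 - 5488)) = √(8949 - 5264) = √3685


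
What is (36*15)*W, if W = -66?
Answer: -35640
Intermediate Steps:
(36*15)*W = (36*15)*(-66) = 540*(-66) = -35640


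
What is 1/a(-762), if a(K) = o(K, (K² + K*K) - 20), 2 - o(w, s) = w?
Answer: 1/764 ≈ 0.0013089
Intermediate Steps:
o(w, s) = 2 - w
a(K) = 2 - K
1/a(-762) = 1/(2 - 1*(-762)) = 1/(2 + 762) = 1/764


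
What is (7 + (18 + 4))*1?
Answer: 29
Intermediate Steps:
(7 + (18 + 4))*1 = (7 + 22)*1 = 29*1 = 29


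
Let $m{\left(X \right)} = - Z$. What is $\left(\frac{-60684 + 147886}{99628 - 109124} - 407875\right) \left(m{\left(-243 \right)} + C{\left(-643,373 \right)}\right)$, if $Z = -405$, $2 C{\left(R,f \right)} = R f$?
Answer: $\frac{462911712527929}{9496} \approx 4.8748 \cdot 10^{10}$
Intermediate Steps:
$C{\left(R,f \right)} = \frac{R f}{2}$
$m{\left(X \right)} = 405$ ($m{\left(X \right)} = \left(-1\right) \left(-405\right) = 405$)
$\left(\frac{-60684 + 147886}{99628 - 109124} - 407875\right) \left(m{\left(-243 \right)} + C{\left(-643,373 \right)}\right) = \left(\frac{-60684 + 147886}{99628 - 109124} - 407875\right) \left(405 + \frac{1}{2} \left(-643\right) 373\right) = \left(\frac{87202}{-9496} - 407875\right) \left(405 - \frac{239839}{2}\right) = \left(87202 \left(- \frac{1}{9496}\right) - 407875\right) \left(- \frac{239029}{2}\right) = \left(- \frac{43601}{4748} - 407875\right) \left(- \frac{239029}{2}\right) = \left(- \frac{1936634101}{4748}\right) \left(- \frac{239029}{2}\right) = \frac{462911712527929}{9496}$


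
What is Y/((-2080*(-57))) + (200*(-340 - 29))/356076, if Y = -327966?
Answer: -581159951/195446160 ≈ -2.9735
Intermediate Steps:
Y/((-2080*(-57))) + (200*(-340 - 29))/356076 = -327966/((-2080*(-57))) + (200*(-340 - 29))/356076 = -327966/118560 + (200*(-369))*(1/356076) = -327966*1/118560 - 73800*1/356076 = -54661/19760 - 2050/9891 = -581159951/195446160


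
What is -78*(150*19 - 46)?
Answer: -218712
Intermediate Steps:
-78*(150*19 - 46) = -78*(2850 - 46) = -78*2804 = -218712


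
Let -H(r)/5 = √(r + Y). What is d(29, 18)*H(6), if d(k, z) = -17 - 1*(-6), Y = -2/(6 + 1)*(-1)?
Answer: 110*√77/7 ≈ 137.89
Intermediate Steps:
Y = 2/7 (Y = -2/7*(-1) = 2/7 ≈ 0.28571)
d(k, z) = -11 (d(k, z) = -17 + 6 = -11)
H(r) = -5*√(2/7 + r) (H(r) = -5*√(r + 2/7) = -5*√(2/7 + r))
d(29, 18)*H(6) = -(-55)*√(14 + 49*6)/7 = -(-55)*√(14 + 294)/7 = -(-55)*√308/7 = -(-55)*2*√77/7 = -(-110)*√77/7 = 110*√77/7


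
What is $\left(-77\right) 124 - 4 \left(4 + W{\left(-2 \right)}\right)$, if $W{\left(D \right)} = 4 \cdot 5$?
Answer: $-9644$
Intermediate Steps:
$W{\left(D \right)} = 20$
$\left(-77\right) 124 - 4 \left(4 + W{\left(-2 \right)}\right) = \left(-77\right) 124 - 4 \left(4 + 20\right) = -9548 - 96 = -9644$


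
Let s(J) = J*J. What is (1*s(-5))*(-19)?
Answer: -475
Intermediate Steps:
s(J) = J²
(1*s(-5))*(-19) = (1*(-5)²)*(-19) = (1*25)*(-19) = 25*(-19) = -475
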